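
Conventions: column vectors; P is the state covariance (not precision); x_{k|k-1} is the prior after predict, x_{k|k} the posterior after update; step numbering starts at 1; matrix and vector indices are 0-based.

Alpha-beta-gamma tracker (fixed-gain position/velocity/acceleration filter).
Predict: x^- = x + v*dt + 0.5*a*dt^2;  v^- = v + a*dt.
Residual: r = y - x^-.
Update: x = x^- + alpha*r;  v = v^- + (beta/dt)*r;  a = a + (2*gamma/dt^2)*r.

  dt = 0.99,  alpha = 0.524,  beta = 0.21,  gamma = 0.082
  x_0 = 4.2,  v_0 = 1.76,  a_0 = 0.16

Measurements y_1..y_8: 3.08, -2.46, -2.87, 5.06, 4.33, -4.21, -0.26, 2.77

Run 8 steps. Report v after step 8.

step 1: x_pred=6.0208  r=-2.9408  x^+=4.4798  v^+=1.2946  a^+=-0.3321
step 2: x_pred=5.5987  r=-8.0587  x^+=1.3760  v^+=-0.7436  a^+=-1.6806
step 3: x_pred=-0.1838  r=-2.6862  x^+=-1.5914  v^+=-2.9772  a^+=-2.1300
step 4: x_pred=-5.5826  r=10.6426  x^+=-0.0059  v^+=-2.8284  a^+=-0.3492
step 5: x_pred=-2.9771  r=7.3071  x^+=0.8518  v^+=-1.6241  a^+=0.8735
step 6: x_pred=-0.3280  r=-3.8820  x^+=-2.3622  v^+=-1.5828  a^+=0.2239
step 7: x_pred=-3.8195  r=3.5595  x^+=-1.9543  v^+=-0.6061  a^+=0.8195
step 8: x_pred=-2.1528  r=4.9228  x^+=0.4268  v^+=1.2494  a^+=1.6432

v_post = 1.2494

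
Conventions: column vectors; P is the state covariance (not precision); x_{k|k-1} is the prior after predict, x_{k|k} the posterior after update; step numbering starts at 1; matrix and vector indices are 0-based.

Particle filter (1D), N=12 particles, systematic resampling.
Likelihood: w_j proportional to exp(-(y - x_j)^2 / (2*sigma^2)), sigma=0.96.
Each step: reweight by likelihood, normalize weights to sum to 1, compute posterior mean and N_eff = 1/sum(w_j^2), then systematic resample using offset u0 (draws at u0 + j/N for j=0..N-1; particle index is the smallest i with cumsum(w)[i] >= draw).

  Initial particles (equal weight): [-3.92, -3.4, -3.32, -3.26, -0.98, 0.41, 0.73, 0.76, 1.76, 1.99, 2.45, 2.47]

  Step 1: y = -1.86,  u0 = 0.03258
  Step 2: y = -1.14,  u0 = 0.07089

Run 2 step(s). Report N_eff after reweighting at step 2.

step 1: w=[0.0554, 0.1529, 0.1742, 0.1912, 0.3638, 0.0338, 0.0145, 0.0134, 0.0005, 0.0002, 0.0000, 0.0000]  mean=-2.2596  Neff=4.4000  idx=[0, 1, 1, 2, 2, 3, 3, 4, 4, 4, 4, 5]
step 2: w=[0.0032, 0.0134, 0.0134, 0.0162, 0.0162, 0.0186, 0.0186, 0.2106, 0.2106, 0.2106, 0.2106, 0.0580]  mean=-1.1344  Neff=5.4843  idx=[5, 7, 7, 8, 8, 8, 9, 9, 10, 10, 10, 11]

N_eff = 5.4843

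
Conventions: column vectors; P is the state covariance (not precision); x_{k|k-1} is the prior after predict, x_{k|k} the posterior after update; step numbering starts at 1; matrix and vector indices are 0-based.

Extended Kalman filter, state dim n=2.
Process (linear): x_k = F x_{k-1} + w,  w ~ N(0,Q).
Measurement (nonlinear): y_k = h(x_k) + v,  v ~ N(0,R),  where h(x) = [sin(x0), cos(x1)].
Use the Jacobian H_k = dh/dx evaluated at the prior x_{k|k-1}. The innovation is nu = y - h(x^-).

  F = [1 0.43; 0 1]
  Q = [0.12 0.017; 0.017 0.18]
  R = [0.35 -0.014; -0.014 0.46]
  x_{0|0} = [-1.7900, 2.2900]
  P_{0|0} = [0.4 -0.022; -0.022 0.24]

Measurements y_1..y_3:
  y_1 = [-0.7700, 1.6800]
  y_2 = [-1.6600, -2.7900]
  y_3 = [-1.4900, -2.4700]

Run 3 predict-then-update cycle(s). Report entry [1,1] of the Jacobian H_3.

H_jac[1,1] = -0.5226

step 1: x^-=[-0.8053, 2.2900]  P^-=[0.5455 0.0982; 0.0982 0.4200]  H_jac=[0.6929 0.0000; 0.0000 -0.7523]  S=[0.6119 -0.0652; -0.0652 0.6977]  K=[0.6125 -0.0487; 0.0636 -0.4469]  nu=[-0.0490, 2.3388]  x^+=[-0.9491, 1.2416]  P^+=[0.3104 0.0411; 0.0411 0.2745]
step 2: x^-=[-0.4152, 1.2416]  P^-=[0.5165 0.1762; 0.1762 0.4545]  H_jac=[0.9150 0.0000; 0.0000 -0.9463]  S=[0.7825 -0.1665; -0.1665 0.8670]  K=[0.5871 -0.0795; 0.1047 -0.4759]  nu=[-1.2566, -3.1133]  x^+=[-0.9054, 2.5917]  P^+=[0.2258 0.0473; 0.0473 0.2329]
step 3: x^-=[0.2090, 2.5917]  P^-=[0.4295 0.1645; 0.1645 0.4129]  H_jac=[0.9782 0.0000; 0.0000 -0.5226]  S=[0.7611 -0.0981; -0.0981 0.5728]  K=[0.5448 -0.0568; 0.1665 -0.3482]  nu=[-1.6975, -1.6174]  x^+=[-0.6240, 2.8722]  P^+=[0.1957 0.0646; 0.0646 0.3110]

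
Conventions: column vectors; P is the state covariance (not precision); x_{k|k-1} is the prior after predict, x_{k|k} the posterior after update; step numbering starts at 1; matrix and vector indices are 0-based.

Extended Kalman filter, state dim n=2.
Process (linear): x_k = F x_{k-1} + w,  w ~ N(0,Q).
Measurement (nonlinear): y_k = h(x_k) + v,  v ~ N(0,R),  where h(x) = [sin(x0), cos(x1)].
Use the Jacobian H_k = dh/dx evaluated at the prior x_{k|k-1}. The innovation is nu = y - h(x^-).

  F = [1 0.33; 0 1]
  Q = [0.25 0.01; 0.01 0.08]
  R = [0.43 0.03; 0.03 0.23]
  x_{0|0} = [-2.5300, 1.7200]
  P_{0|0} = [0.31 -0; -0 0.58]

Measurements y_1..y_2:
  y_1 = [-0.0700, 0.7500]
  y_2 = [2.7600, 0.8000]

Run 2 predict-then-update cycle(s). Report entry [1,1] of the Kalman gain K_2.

K[1,1] = -0.5163

step 1: x^-=[-1.9624, 1.7200]  P^-=[0.6232 0.2014; 0.2014 0.6600]  H_jac=[-0.3817 0.0000; 0.0000 -0.9889]  S=[0.5208 0.1060; 0.1060 0.8754]  K=[-0.4208 -0.1766; 0.0043 -0.7461]  nu=[0.8543, 0.8987]  x^+=[-2.4805, 1.0532]  P^+=[0.4879 0.0538; 0.0538 0.1734]
step 2: x^-=[-2.1330, 1.0532]  P^-=[0.7923 0.1210; 0.1210 0.2534]  H_jac=[-0.5330 0.0000; 0.0000 -0.8690]  S=[0.6551 0.0861; 0.0861 0.4214]  K=[-0.6287 -0.1212; -0.0307 -0.5163]  nu=[3.6061, 0.3052]  x^+=[-4.4373, 0.7851]  P^+=[0.5140 0.0538; 0.0538 0.1377]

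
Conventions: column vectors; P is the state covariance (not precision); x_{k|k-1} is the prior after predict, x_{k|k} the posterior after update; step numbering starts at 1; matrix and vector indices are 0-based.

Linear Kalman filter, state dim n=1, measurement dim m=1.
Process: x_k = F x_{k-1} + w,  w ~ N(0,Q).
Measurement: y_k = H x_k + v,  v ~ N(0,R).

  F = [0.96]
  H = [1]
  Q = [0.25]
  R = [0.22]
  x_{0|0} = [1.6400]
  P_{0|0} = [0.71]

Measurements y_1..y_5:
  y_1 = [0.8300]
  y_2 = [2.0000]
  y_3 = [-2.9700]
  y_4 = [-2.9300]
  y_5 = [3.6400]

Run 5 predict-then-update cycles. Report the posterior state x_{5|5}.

step 1: x^-=[1.5744]  P^-=[0.9043]  S=[1.1243]  K=[0.8043]  nu=[-0.7444]  x^+=[0.9757]  P^+=[0.1770]
step 2: x^-=[0.9366]  P^-=[0.4131]  S=[0.6331]  K=[0.6525]  nu=[1.0634]  x^+=[1.6305]  P^+=[0.1435]
step 3: x^-=[1.5653]  P^-=[0.3823]  S=[0.6023]  K=[0.6347]  nu=[-4.5353]  x^+=[-1.3134]  P^+=[0.1396]
step 4: x^-=[-1.2609]  P^-=[0.3787]  S=[0.5987]  K=[0.6325]  nu=[-1.6691]  x^+=[-2.3167]  P^+=[0.1392]
step 5: x^-=[-2.2240]  P^-=[0.3782]  S=[0.5982]  K=[0.6323]  nu=[5.8640]  x^+=[1.4836]  P^+=[0.1391]

x_post = [1.4836]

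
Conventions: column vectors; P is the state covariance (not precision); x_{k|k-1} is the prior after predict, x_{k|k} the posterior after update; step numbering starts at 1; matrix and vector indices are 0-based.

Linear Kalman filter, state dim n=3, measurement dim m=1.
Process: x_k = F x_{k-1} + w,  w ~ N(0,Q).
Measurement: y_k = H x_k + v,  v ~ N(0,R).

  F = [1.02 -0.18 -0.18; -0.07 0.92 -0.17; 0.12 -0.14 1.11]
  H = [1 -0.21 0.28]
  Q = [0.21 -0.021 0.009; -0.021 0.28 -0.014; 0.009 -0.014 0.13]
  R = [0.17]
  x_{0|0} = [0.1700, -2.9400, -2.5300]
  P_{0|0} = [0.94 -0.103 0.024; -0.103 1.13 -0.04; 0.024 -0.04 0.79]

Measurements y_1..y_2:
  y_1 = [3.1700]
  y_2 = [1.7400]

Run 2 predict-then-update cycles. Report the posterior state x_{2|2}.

step 1: x^-=[1.1580, -2.2866, -2.3763]  P^-=[1.2766 -0.3475 0.0453; -0.3475 1.2902 -0.3730; 0.0453 -0.3730 1.1613]  S=[1.8097]  K=[0.7527; -0.3994; 0.2480]  nu=[2.1972]  x^+=[2.8119, -3.1643, -1.8314]  P^+=[0.2512 0.1967 -0.2926; 0.1967 1.0015 -0.1938; -0.2926 -0.1938 1.0500]
step 2: x^-=[3.7674, -2.7966, -1.2525]  P^-=[0.5604 0.0876 -0.4682; 0.0876 1.1875 -0.4934; -0.4682 -0.4934 1.4227]  S=[0.6534]  K=[0.6290; -0.4591; 0.0517]  nu=[-2.2640]  x^+=[2.3434, -1.7573, -1.3694]  P^+=[0.3020 0.2762 -0.4894; 0.2762 1.0498 -0.4779; -0.4894 -0.4779 1.4209]

x_post = [2.3434, -1.7573, -1.3694]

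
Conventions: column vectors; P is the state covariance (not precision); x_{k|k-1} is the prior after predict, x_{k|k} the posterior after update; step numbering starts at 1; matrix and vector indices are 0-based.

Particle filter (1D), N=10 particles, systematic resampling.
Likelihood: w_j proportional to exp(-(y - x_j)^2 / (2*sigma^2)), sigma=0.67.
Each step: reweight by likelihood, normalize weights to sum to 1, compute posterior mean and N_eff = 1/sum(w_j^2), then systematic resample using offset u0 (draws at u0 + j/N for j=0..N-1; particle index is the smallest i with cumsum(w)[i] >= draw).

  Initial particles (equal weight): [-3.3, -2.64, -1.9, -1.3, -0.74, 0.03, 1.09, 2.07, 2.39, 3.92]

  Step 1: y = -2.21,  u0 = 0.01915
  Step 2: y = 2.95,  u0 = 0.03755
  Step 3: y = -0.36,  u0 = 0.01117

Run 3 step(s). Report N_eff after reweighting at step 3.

N_eff = 10.0000

step 1: w=[0.1078, 0.3295, 0.3638, 0.1610, 0.0365, 0.0015, 0.0000, 0.0000, 0.0000, 0.0000]  mean=-2.1529  Neff=3.5746  idx=[0, 1, 1, 1, 1, 2, 2, 2, 3, 3]
step 2: w=[0.0000, 0.0000, 0.0000, 0.0000, 0.0000, 0.0011, 0.0011, 0.0011, 0.4983, 0.4983]  mean=-1.3021  Neff=2.0137  idx=[8, 8, 8, 8, 8, 9, 9, 9, 9, 9]
step 3: w=[0.1000, 0.1000, 0.1000, 0.1000, 0.1000, 0.1000, 0.1000, 0.1000, 0.1000, 0.1000]  mean=-1.3000  Neff=10.0000  idx=[0, 1, 2, 3, 4, 5, 6, 7, 8, 9]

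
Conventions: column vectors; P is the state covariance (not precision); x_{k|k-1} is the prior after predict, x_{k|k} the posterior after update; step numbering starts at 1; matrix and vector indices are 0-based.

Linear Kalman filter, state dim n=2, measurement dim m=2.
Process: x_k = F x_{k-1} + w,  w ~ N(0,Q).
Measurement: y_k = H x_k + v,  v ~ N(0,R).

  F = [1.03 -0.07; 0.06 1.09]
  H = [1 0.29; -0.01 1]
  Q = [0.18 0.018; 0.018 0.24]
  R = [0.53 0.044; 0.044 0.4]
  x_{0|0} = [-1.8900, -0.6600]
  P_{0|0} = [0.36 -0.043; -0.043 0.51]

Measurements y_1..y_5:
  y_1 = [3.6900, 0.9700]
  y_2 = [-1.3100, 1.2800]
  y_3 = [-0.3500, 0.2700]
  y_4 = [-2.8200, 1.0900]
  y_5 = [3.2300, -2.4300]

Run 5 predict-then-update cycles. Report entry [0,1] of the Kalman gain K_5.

K[0,1] = -0.1004

step 1: x^-=[-1.9005, -0.8328]  P^-=[0.5706 -0.0468; -0.0468 0.8416]  S=[1.1443 0.2357; 0.2357 1.2426]  K=[0.5157 -0.1401; 0.0342 0.6712]  nu=[5.8320, 1.7838]  x^+=[0.8571, 0.5637]  P^+=[0.2760 -0.0306; -0.0306 0.2697]
step 2: x^-=[0.8434, 0.6658]  P^-=[0.4786 -0.0197; -0.0197 0.5574]  S=[1.0440 0.1812; 0.1812 0.9578]  K=[0.4729 -0.1150; 0.0361 0.5753]  nu=[-2.3464, 0.6226]  x^+=[-0.3378, 0.9393]  P^+=[0.2521 -0.0227; -0.0227 0.2315]
step 3: x^-=[-0.4137, 1.0036]  P^-=[0.4519 -0.0095; -0.0095 0.5130]  S=[1.0196 0.1788; 0.1788 0.9132]  K=[0.4590 -0.1052; 0.0395 0.5541]  nu=[-0.2273, -0.7377]  x^+=[-0.4405, 0.5858]  P^+=[0.2443 -0.0194; -0.0194 0.2232]
step 4: x^-=[-0.4947, 0.6121]  P^-=[0.4430 -0.0057; -0.0057 0.5035]  S=[1.0121 0.1799; 0.1799 0.9037]  K=[0.4542 -0.1016; 0.0411 0.5491]  nu=[-2.5028, 0.4729]  x^+=[-1.6795, 0.7690]  P^+=[0.2415 -0.0182; -0.0182 0.2213]
step 5: x^-=[-1.7837, 0.7375]  P^-=[0.4400 -0.0044; -0.0044 0.5014]  S=[1.0096 0.1806; 0.1806 0.9015]  K=[0.4525 -0.1004; 0.0417 0.5478]  nu=[4.7998, -3.1853]  x^+=[0.7079, -0.8076]  P^+=[0.2406 -0.0178; -0.0178 0.2208]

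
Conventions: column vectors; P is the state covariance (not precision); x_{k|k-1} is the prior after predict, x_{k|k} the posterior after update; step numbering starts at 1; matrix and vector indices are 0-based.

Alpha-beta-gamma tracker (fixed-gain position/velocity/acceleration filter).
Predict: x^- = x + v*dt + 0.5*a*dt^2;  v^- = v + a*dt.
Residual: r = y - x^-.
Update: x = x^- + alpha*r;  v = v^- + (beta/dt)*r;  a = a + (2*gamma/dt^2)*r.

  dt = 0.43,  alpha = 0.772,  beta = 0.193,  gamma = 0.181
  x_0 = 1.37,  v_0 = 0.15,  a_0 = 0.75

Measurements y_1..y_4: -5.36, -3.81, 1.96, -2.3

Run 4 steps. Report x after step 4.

x_post = -2.2037

step 1: x_pred=1.5038  r=-6.8638  x^+=-3.7950  v^+=-2.6082  a^+=-12.6881
step 2: x_pred=-6.0896  r=2.2796  x^+=-4.3298  v^+=-7.0410  a^+=-8.2251
step 3: x_pred=-8.1178  r=10.0778  x^+=-0.3377  v^+=-6.0545  a^+=11.5053
step 4: x_pred=-1.8775  r=-0.4225  x^+=-2.2037  v^+=-1.2968  a^+=10.6781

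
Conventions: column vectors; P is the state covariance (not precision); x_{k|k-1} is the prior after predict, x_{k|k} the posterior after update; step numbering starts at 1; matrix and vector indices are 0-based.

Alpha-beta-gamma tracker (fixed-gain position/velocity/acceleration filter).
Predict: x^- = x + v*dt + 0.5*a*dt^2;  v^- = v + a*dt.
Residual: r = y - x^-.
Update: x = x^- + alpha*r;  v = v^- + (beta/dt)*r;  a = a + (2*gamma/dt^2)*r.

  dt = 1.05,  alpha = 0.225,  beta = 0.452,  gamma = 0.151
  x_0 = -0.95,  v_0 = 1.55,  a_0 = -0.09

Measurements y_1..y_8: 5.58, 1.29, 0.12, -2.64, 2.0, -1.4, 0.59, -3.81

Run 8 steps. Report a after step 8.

step 1: x_pred=0.6279  r=4.9521  x^+=1.7421  v^+=3.5873  a^+=1.2665
step 2: x_pred=6.2069  r=-4.9169  x^+=5.1006  v^+=2.8005  a^+=-0.0804
step 3: x_pred=7.9968  r=-7.8768  x^+=6.2245  v^+=-0.6747  a^+=-2.2380
step 4: x_pred=4.2824  r=-6.9224  x^+=2.7249  v^+=-6.0045  a^+=-4.1342
step 5: x_pred=-5.8588  r=7.8588  x^+=-4.0906  v^+=-6.9624  a^+=-1.9815
step 6: x_pred=-12.4934  r=11.0934  x^+=-9.9974  v^+=-4.2675  a^+=1.0572
step 7: x_pred=-13.8955  r=14.4855  x^+=-10.6362  v^+=3.0782  a^+=5.0251
step 8: x_pred=-4.6340  r=0.8240  x^+=-4.4486  v^+=8.7093  a^+=5.2508

a_post = 5.2508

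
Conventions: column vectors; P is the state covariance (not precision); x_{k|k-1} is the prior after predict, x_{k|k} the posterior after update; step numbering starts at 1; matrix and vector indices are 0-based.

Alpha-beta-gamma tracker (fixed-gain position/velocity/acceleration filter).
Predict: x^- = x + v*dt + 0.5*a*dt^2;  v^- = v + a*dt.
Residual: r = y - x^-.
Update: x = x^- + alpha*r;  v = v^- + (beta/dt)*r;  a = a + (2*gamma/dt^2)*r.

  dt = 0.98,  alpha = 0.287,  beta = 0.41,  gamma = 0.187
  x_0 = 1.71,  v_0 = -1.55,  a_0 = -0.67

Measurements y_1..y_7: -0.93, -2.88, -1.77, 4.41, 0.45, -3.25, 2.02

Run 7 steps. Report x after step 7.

step 1: x_pred=-0.1307  r=-0.7993  x^+=-0.3601  v^+=-2.5410  a^+=-0.9813
step 2: x_pred=-3.3215  r=0.4415  x^+=-3.1948  v^+=-3.3179  a^+=-0.8093
step 3: x_pred=-6.8350  r=5.0650  x^+=-5.3813  v^+=-1.9920  a^+=1.1631
step 4: x_pred=-6.7750  r=11.1850  x^+=-3.5649  v^+=3.8272  a^+=5.5188
step 5: x_pred=2.8359  r=-2.3859  x^+=2.1511  v^+=8.2374  a^+=4.5896
step 6: x_pred=12.4278  r=-15.6778  x^+=7.9282  v^+=6.1762  a^+=-1.5156
step 7: x_pred=13.2531  r=-11.2331  x^+=10.0292  v^+=-0.0087  a^+=-5.8900

x_post = 10.0292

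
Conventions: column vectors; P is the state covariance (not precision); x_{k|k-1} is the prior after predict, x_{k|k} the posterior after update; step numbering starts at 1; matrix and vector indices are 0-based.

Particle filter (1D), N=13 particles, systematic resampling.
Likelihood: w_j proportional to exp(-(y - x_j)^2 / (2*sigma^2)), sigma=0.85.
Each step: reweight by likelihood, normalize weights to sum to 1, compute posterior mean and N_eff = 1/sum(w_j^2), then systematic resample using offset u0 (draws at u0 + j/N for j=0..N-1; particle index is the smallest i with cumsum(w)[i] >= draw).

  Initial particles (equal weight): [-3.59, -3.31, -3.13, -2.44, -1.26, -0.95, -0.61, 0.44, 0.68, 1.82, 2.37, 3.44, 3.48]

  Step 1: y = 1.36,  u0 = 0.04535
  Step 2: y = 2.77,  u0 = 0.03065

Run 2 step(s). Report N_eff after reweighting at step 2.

N_eff = 7.2299

step 1: w=[0.0000, 0.0000, 0.0000, 0.0000, 0.0030, 0.0088, 0.0240, 0.1962, 0.2560, 0.3045, 0.1740, 0.0177, 0.0157]  mean=1.3156  Neff=4.3808  idx=[7, 7, 7, 8, 8, 8, 9, 9, 9, 9, 10, 10, 11]
step 2: w=[0.0048, 0.0048, 0.0048, 0.0100, 0.0100, 0.0100, 0.1097, 0.1097, 0.1097, 0.1097, 0.1834, 0.1834, 0.1502]  mean=2.2111  Neff=7.2299  idx=[4, 6, 7, 7, 8, 9, 10, 10, 10, 11, 11, 12, 12]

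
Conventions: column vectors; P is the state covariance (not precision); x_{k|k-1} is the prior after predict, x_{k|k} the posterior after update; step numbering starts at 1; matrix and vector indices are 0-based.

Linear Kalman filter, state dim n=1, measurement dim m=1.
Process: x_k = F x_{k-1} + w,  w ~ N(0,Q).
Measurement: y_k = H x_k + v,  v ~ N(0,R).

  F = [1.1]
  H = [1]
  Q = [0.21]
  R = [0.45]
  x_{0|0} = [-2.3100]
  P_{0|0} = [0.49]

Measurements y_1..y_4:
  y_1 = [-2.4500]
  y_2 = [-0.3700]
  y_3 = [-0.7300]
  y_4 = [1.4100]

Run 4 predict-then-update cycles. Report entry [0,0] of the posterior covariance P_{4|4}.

step 1: x^-=[-2.5410]  P^-=[0.8029]  S=[1.2529]  K=[0.6408]  nu=[0.0910]  x^+=[-2.4827]  P^+=[0.2884]
step 2: x^-=[-2.7310]  P^-=[0.5589]  S=[1.0089]  K=[0.5540]  nu=[2.3610]  x^+=[-1.4230]  P^+=[0.2493]
step 3: x^-=[-1.5653]  P^-=[0.5116]  S=[0.9616]  K=[0.5321]  nu=[0.8353]  x^+=[-1.1209]  P^+=[0.2394]
step 4: x^-=[-1.2330]  P^-=[0.4997]  S=[0.9497]  K=[0.5262]  nu=[2.6430]  x^+=[0.1577]  P^+=[0.2368]

P_post[0,0] = 0.2368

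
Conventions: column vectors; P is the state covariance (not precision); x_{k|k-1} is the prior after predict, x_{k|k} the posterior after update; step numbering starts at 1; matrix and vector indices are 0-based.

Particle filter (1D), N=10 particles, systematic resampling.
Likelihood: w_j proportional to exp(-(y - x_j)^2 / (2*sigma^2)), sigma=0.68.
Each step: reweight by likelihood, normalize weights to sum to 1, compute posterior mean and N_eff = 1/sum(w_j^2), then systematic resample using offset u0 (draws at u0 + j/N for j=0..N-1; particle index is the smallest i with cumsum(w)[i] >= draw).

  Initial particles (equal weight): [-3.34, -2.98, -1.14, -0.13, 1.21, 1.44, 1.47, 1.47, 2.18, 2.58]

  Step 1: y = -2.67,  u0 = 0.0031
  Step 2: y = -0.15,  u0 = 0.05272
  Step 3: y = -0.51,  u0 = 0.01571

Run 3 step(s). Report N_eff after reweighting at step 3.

step 1: w=[0.3853, 0.5643, 0.0498, 0.0006, 0.0000, 0.0000, 0.0000, 0.0000, 0.0000, 0.0000]  mean=-3.0254  Neff=2.1305  idx=[0, 0, 0, 0, 1, 1, 1, 1, 1, 1]
step 2: w=[0.0150, 0.0150, 0.0150, 0.0150, 0.1566, 0.1566, 0.1566, 0.1566, 0.1566, 0.1566]  mean=-3.0017  Neff=6.7511  idx=[3, 4, 5, 5, 6, 7, 7, 8, 9, 9]
step 3: w=[0.0139, 0.1096, 0.1096, 0.1096, 0.1096, 0.1096, 0.1096, 0.1096, 0.1096, 0.1096]  mean=-2.9850  Neff=9.2393  idx=[1, 1, 2, 3, 4, 5, 6, 7, 8, 9]

N_eff = 9.2393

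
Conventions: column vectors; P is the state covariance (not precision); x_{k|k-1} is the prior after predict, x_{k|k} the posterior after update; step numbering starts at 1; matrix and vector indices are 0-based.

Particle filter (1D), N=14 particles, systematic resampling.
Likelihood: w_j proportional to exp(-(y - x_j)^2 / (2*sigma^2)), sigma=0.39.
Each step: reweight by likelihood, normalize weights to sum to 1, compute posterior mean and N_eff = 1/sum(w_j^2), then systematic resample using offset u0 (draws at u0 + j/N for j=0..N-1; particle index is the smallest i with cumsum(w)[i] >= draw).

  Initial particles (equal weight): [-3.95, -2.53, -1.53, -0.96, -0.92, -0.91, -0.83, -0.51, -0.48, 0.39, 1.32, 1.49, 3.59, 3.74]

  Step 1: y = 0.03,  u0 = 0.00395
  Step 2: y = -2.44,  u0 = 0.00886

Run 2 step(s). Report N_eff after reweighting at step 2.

N_eff = 1.9812

step 1: w=[0.0000, 0.0000, 0.0002, 0.0234, 0.0303, 0.0322, 0.0517, 0.2254, 0.2500, 0.3839, 0.0025, 0.0005, 0.0000, 0.0000]  mean=-0.2040  Neff=3.7619  idx=[3, 5, 7, 7, 7, 7, 8, 8, 8, 9, 9, 9, 9, 9]
step 2: w=[0.6065, 0.3698, 0.0039, 0.0039, 0.0039, 0.0039, 0.0027, 0.0027, 0.0027, 0.0000, 0.0000, 0.0000, 0.0000, 0.0000]  mean=-0.9306  Neff=1.9812  idx=[0, 0, 0, 0, 0, 0, 0, 0, 0, 1, 1, 1, 1, 1]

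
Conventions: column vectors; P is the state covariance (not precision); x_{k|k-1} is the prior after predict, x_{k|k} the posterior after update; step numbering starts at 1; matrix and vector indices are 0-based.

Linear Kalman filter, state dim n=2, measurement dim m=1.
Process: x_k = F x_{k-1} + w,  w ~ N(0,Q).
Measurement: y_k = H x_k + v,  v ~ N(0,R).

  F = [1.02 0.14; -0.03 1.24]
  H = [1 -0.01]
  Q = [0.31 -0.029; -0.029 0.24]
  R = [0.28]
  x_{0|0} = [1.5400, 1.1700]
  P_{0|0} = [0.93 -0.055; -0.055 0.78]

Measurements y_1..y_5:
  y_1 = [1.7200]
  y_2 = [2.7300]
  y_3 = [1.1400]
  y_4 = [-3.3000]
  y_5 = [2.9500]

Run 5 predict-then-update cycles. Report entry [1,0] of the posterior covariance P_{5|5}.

step 1: x^-=[1.7346, 1.4046]  P^-=[1.2772 0.0086; 0.0086 1.4443]  S=[1.5571]  K=[0.8201; -0.0037]  nu=[-0.0006]  x^+=[1.7341, 1.4046]  P^+=[0.2298 0.0134; 0.0134 1.4442]
step 2: x^-=[1.9655, 1.6897]  P^-=[0.5812 0.2316; 0.2316 2.4599]  S=[0.8568]  K=[0.6756; 0.2416]  nu=[0.7814]  x^+=[2.4934, 1.8784]  P^+=[0.1901 0.0917; 0.0917 2.4099]
step 3: x^-=[2.8063, 2.2545]  P^-=[0.5812 0.4992; 0.4992 3.9388]  S=[0.8516]  K=[0.6766; 0.5399]  nu=[-1.6437]  x^+=[1.6941, 1.3670]  P^+=[0.1913 0.1881; 0.1881 3.6905]
step 4: x^-=[1.9194, 1.6443]  P^-=[0.6351 0.8429; 0.8429 5.9007]  S=[0.8988]  K=[0.6972; 0.8721]  nu=[-5.2029]  x^+=[-1.7082, -2.8933]  P^+=[0.1982 0.2964; 0.2964 5.2171]
step 5: x^-=[-2.1474, -3.5365]  P^-=[0.7031 1.2442; 1.2442 8.2399]  S=[0.9590]  K=[0.7202; 1.2115]  nu=[5.0620]  x^+=[1.4980, 2.5959]  P^+=[0.2057 0.4075; 0.4075 6.8324]

P_post[1,0] = 0.4075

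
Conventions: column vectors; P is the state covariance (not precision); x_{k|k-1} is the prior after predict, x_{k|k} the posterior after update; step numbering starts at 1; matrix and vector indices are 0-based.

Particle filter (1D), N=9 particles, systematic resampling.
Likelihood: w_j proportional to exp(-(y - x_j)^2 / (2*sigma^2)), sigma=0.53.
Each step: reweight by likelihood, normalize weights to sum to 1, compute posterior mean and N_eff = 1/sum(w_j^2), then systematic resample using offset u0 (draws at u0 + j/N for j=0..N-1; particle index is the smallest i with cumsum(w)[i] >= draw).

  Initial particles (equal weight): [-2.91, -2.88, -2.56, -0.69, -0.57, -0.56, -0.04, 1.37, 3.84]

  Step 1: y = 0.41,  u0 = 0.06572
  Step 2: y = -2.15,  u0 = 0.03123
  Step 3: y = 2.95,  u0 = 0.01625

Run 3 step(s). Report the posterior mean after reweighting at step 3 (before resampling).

step 1: w=[0.0000, 0.0000, 0.0000, 0.0844, 0.1315, 0.1362, 0.5070, 0.1410, 0.0000]  mean=-0.0366  Neff=3.1266  idx=[3, 4, 5, 6, 6, 6, 6, 6, 7]
step 2: w=[0.4770, 0.2492, 0.2355, 0.0077, 0.0077, 0.0077, 0.0077, 0.0077, 0.0000]  mean=-0.6046  Neff=2.8955  idx=[0, 0, 0, 0, 0, 1, 1, 2, 2]
step 3: w=[0.0405, 0.0405, 0.0405, 0.0405, 0.0405, 0.1869, 0.1869, 0.2118, 0.2118]  mean=-0.5901  Neff=5.9586  idx=[0, 3, 5, 5, 6, 6, 7, 8, 8]

post_mean = -0.5901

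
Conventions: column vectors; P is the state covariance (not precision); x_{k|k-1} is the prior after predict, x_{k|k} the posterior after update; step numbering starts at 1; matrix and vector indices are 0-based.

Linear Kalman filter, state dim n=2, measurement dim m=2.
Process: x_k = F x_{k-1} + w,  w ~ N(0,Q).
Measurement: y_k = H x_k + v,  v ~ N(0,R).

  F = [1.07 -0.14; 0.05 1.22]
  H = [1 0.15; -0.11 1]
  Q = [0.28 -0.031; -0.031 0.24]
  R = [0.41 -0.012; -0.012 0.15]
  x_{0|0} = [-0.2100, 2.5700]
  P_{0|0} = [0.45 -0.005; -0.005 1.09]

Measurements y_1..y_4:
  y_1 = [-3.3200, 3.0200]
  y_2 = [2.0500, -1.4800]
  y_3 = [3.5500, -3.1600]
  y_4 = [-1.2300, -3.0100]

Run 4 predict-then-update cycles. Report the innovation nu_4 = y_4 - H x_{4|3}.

innov = [-3.8066, -0.2065]

step 1: x^-=[-0.5845, 3.1249]  P^-=[0.8181 -0.1996; -0.1996 1.8629]  S=[1.2101 -0.0189; -0.0189 2.0667]  K=[0.6492 -0.1342; 0.0802 0.9127]  nu=[-3.2042, -0.1692]  x^+=[-2.6420, 2.7135]  P^+=[0.2676 0.0015; 0.0015 0.1361]
step 2: x^-=[-3.2068, 3.1784]  P^-=[0.5885 -0.0380; -0.0380 0.4434]  S=[0.9971 -0.0476; -0.0476 0.6089]  K=[0.5786 -0.1235; 0.0639 0.7401]  nu=[4.7801, -5.0111]  x^+=[0.1778, -0.2248]  P^+=[0.2386 0.0008; 0.0008 0.1103]
step 3: x^-=[0.2218, -0.2653]  P^-=[0.5551 -0.0361; -0.0361 0.4049]  S=[0.9634 -0.0478; -0.0478 0.5696]  K=[0.5645 -0.1232; 0.0615 0.7230]  nu=[3.3680, -2.8703]  x^+=[2.4764, -2.1336]  P^+=[0.2329 0.0004; 0.0004 0.1078]
step 4: x^-=[2.9485, -2.4792]  P^-=[0.5486 -0.0365; -0.0365 0.4010]  S=[0.9567 -0.0481; -0.0481 0.5657]  K=[0.5615 -0.1234; 0.0610 0.7212]  nu=[-3.8066, -0.2065]  x^+=[0.8365, -2.8602]  P^+=[0.2317 0.0002; 0.0002 0.1075]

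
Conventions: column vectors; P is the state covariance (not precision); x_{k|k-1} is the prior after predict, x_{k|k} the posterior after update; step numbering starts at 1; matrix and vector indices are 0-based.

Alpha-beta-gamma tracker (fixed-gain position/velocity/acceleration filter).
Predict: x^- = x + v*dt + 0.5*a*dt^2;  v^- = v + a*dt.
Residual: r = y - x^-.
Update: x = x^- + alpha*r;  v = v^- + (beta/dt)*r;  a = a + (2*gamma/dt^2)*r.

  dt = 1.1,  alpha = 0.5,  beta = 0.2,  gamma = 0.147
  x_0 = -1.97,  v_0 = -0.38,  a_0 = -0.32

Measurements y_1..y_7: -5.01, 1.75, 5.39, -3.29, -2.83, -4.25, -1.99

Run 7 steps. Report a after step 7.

step 1: x_pred=-2.5816  r=-2.4284  x^+=-3.7958  v^+=-1.1735  a^+=-0.9100
step 2: x_pred=-5.6373  r=7.3873  x^+=-1.9436  v^+=-0.8314  a^+=0.8849
step 3: x_pred=-2.3229  r=7.7129  x^+=1.5336  v^+=1.5443  a^+=2.7589
step 4: x_pred=4.9014  r=-8.1914  x^+=0.8057  v^+=3.0897  a^+=0.7686
step 5: x_pred=4.6694  r=-7.4994  x^+=0.9197  v^+=2.5717  a^+=-1.0536
step 6: x_pred=3.1111  r=-7.3611  x^+=-0.5694  v^+=0.0743  a^+=-2.8421
step 7: x_pred=-2.2072  r=0.2172  x^+=-2.0986  v^+=-3.0125  a^+=-2.7894

a_post = -2.7894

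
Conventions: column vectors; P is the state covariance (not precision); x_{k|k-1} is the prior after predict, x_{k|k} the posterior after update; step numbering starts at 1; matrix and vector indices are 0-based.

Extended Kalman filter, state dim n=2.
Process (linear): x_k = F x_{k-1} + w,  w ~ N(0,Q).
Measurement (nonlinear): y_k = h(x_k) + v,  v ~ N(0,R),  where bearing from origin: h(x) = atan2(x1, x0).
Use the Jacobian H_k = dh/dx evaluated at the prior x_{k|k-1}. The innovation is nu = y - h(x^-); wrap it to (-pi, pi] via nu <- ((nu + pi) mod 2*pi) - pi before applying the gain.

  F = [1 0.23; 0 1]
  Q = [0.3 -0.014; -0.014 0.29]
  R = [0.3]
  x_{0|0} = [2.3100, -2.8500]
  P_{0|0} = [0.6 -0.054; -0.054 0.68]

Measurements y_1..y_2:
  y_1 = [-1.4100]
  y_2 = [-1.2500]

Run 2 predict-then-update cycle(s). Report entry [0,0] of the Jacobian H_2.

H_jac[0,0] = 0.3140

step 1: x^-=[1.6545, -2.8500]  P^-=[0.9111 0.0884; 0.0884 0.9700]  H_jac=[0.2624 0.1523]  S=[0.3923]  K=[0.6438; 0.4358]  nu=[-0.3652]  x^+=[1.4194, -3.0091]  P^+=[0.7485 -0.0217; -0.0217 0.8955]
step 2: x^-=[0.7273, -3.0091]  P^-=[1.0859 0.1703; 0.1703 1.1855]  H_jac=[0.3140 0.0759]  S=[0.4220]  K=[0.8386; 0.3399]  nu=[0.0836]  x^+=[0.7974, -2.9807]  P^+=[0.7892 0.0500; 0.0500 1.1367]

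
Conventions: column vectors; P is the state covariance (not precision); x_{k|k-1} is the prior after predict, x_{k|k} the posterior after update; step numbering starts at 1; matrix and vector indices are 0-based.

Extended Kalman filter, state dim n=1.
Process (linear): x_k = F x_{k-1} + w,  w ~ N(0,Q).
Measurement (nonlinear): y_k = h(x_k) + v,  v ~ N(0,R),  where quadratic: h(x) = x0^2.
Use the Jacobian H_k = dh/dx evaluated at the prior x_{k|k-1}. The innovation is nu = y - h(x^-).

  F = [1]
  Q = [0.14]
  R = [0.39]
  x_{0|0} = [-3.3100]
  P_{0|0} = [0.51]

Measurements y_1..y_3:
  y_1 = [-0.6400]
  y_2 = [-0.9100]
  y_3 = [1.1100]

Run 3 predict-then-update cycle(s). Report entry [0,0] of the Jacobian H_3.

H_jac[0,0] = -1.4544

step 1: x^-=[-3.3100]  P^-=[0.6500]  H_jac=[-6.6200]  S=[28.8759]  K=[-0.1490]  nu=[-11.5961]  x^+=[-1.5820]  P^+=[0.0088]
step 2: x^-=[-1.5820]  P^-=[0.1488]  H_jac=[-3.1640]  S=[1.8794]  K=[-0.2505]  nu=[-3.4127]  x^+=[-0.7272]  P^+=[0.0309]
step 3: x^-=[-0.7272]  P^-=[0.1709]  H_jac=[-1.4544]  S=[0.7515]  K=[-0.3307]  nu=[0.5812]  x^+=[-0.9194]  P^+=[0.0887]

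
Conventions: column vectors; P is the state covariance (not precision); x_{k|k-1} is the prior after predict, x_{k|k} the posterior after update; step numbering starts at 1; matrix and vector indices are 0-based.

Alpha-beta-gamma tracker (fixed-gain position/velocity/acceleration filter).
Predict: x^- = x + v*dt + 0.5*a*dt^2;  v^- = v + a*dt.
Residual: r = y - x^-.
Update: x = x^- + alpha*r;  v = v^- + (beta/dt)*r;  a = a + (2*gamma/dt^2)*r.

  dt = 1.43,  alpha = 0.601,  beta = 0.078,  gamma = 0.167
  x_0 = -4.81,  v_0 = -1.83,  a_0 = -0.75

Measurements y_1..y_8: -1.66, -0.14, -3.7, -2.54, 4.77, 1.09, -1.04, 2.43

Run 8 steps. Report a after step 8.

a_post = -4.0635

step 1: x_pred=-8.1937  r=6.5337  x^+=-4.2670  v^+=-2.5461  a^+=0.3172
step 2: x_pred=-7.5836  r=7.4436  x^+=-3.1100  v^+=-1.6865  a^+=1.5330
step 3: x_pred=-3.9544  r=0.2544  x^+=-3.8015  v^+=0.5195  a^+=1.5745
step 4: x_pred=-1.4488  r=-1.0912  x^+=-2.1046  v^+=2.7115  a^+=1.3963
step 5: x_pred=3.2005  r=1.5695  x^+=4.1438  v^+=4.7938  a^+=1.6526
step 6: x_pred=12.6886  r=-11.5986  x^+=5.7179  v^+=6.5244  a^+=-0.2418
step 7: x_pred=14.8005  r=-15.8405  x^+=5.2804  v^+=5.3146  a^+=-2.8291
step 8: x_pred=9.9876  r=-7.5576  x^+=5.4455  v^+=0.8568  a^+=-4.0635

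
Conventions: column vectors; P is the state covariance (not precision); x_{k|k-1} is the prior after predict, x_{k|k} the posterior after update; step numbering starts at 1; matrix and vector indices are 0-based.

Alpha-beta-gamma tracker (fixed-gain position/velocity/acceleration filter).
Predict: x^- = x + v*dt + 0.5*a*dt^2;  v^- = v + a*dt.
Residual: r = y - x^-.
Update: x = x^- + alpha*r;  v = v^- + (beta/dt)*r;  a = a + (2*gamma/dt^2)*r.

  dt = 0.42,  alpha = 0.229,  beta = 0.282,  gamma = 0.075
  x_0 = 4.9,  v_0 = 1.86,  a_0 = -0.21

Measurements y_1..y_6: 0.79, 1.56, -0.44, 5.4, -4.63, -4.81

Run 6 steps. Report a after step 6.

a_post = 0.6787

step 1: x_pred=5.6627  r=-4.8727  x^+=4.5468  v^+=-1.4999  a^+=-4.3534
step 2: x_pred=3.5329  r=-1.9729  x^+=3.0811  v^+=-4.6530  a^+=-6.0311
step 3: x_pred=0.5949  r=-1.0349  x^+=0.3579  v^+=-7.8809  a^+=-6.9111
step 4: x_pred=-3.5616  r=8.9616  x^+=-1.5094  v^+=-4.7665  a^+=0.7093
step 5: x_pred=-3.4488  r=-1.1812  x^+=-3.7193  v^+=-5.2617  a^+=-0.2952
step 6: x_pred=-5.9552  r=1.1452  x^+=-5.6930  v^+=-4.6167  a^+=0.6787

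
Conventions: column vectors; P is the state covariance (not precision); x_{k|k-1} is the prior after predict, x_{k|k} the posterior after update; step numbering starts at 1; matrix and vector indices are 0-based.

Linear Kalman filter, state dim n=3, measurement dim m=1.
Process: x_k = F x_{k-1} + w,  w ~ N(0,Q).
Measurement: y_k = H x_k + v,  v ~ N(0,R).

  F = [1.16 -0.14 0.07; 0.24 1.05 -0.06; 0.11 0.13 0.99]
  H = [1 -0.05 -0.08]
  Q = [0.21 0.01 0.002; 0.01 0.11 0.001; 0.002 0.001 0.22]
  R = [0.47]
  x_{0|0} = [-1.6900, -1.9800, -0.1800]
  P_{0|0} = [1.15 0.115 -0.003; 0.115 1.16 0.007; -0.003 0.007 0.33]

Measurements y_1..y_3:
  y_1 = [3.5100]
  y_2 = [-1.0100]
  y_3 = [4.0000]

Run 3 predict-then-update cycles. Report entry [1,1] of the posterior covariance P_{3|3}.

P_post[1,1] = 2.0992

step 1: x^-=[-1.6958, -2.4738, -0.6215]  P^-=[1.7438 0.2952 0.1617; 0.2952 1.5135 0.1935; 0.1617 0.1935 0.5814]  S=[2.1675]  K=[0.7918; 0.0941; 0.0487]  nu=[5.0324]  x^+=[2.2886, -2.0001, -0.3765]  P^+=[0.3851 0.1336 0.0782; 0.1336 1.4943 0.1836; 0.0782 0.1836 0.5763]
step 2: x^-=[2.9085, -1.5282, -0.3810]  P^-=[0.7259 0.0643 0.1486; 0.0643 1.8237 0.4080; 0.1486 0.4080 0.8828]  S=[1.1792]  K=[0.6028; -0.0505; 0.0488]  nu=[-4.0254]  x^+=[0.4820, -1.3251, -0.5774]  P^+=[0.2974 0.1002 0.1139; 0.1002 1.8207 0.4109; 0.1139 0.4109 0.8800]
step 3: x^-=[0.7042, -1.2410, -0.6909]  P^-=[0.6281 -0.0322 0.1598; -0.0322 2.1330 0.6700; 0.1598 0.6700 1.2503]  S=[1.0945]  K=[0.5637; -0.1759; 0.0240]  nu=[3.1785]  x^+=[2.4959, -1.8000, -0.6146]  P^+=[0.2804 0.0763 0.1450; 0.0763 2.0992 0.6746; 0.1450 0.6746 1.2496]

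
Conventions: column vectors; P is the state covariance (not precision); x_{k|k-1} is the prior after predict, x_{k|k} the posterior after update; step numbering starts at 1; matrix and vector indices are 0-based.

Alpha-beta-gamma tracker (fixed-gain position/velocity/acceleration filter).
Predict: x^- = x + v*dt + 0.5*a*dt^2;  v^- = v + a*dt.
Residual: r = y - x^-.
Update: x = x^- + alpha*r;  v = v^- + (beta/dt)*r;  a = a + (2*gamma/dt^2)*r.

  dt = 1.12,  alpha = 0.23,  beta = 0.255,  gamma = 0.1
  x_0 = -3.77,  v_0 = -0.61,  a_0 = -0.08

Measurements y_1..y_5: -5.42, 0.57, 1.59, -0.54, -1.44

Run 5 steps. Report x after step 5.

x_post = 4.2367

step 1: x_pred=-4.5034  r=-0.9166  x^+=-4.7142  v^+=-0.9083  a^+=-0.2261
step 2: x_pred=-5.8733  r=6.4433  x^+=-4.3914  v^+=0.3054  a^+=0.8012
step 3: x_pred=-3.5468  r=5.1368  x^+=-2.3653  v^+=2.3723  a^+=1.6202
step 4: x_pred=1.3078  r=-1.8478  x^+=0.8828  v^+=3.7662  a^+=1.3256
step 5: x_pred=5.9323  r=-7.3723  x^+=4.2367  v^+=3.5723  a^+=0.1501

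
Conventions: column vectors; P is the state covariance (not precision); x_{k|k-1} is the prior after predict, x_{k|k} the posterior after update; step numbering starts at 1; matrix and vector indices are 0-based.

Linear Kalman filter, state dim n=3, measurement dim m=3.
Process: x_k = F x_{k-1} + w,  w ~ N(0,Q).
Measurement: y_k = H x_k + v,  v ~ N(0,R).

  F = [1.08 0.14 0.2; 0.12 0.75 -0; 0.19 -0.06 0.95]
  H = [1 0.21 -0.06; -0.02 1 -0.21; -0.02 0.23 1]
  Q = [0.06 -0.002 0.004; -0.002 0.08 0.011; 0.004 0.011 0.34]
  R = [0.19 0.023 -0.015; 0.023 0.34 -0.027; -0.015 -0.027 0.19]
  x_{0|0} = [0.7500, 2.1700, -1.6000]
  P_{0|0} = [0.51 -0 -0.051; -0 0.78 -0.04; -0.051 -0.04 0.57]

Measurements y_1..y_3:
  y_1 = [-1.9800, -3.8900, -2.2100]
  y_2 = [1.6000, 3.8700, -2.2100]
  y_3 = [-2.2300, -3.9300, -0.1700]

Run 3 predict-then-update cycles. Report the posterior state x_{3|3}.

x_post = [-1.1299, -1.1005, -0.5149]

step 1: x^-=[0.7938, 1.7175, -1.5077]  P^-=[0.6687 0.1388 0.1513; 0.1388 0.5261 -0.0468; 0.1513 -0.0468 0.8618]  S=[0.9263 0.2424 0.1190; 0.2424 0.9197 -0.1370; 0.1190 -0.1370 1.0510]  K=[0.7585 -0.0886 0.0642; 0.1059 0.5712 0.1305; 0.0336 -0.1429 0.7844]  nu=[-3.2249, -5.9082, -1.0814]  x^+=[-1.1984, -2.1398, -1.6199]  P^+=[0.1437 -0.0098 0.0083; -0.0098 0.1856 -0.0351; 0.0083 -0.0351 0.1606]
step 2: x^-=[-1.9178, -1.7487, -1.6382]  P^-=[0.2363 0.0230 0.0674; 0.0230 0.1847 -0.0195; 0.0674 -0.0195 0.4981]  S=[0.4383 0.0741 0.0282; 0.0741 0.5546 -0.1092; 0.0282 -0.1092 0.6861]  K=[0.5454 -0.0521 0.0684; 0.0796 0.3456 0.0846; 0.0473 -0.0945 0.7005]  nu=[3.7868, 5.2363, -0.2079]  x^+=[-0.1398, 0.3448, -2.0999]  P^+=[0.1026 -0.0031 0.0090; -0.0031 0.1127 -0.0204; 0.0090 -0.0204 0.1398]
step 3: x^-=[-0.5227, 0.2418, -2.0421]  P^-=[0.1893 0.0177 0.0579; 0.0177 0.1443 -0.0057; 0.0579 -0.0057 0.4759]  S=[0.3880 0.0617 0.0205; 0.0617 0.5075 -0.1004; 0.0205 -0.1004 0.6686]  K=[0.4919 -0.0433 0.0654; 0.0737 0.2933 0.0824; 0.0484 -0.0788 0.6949]  nu=[-1.8806, -4.6111, 1.8061]  x^+=[-1.1299, -1.1005, -0.5149]  P^+=[0.0923 -0.0016 0.0084; -0.0016 0.0959 -0.0155; 0.0084 -0.0155 0.1372]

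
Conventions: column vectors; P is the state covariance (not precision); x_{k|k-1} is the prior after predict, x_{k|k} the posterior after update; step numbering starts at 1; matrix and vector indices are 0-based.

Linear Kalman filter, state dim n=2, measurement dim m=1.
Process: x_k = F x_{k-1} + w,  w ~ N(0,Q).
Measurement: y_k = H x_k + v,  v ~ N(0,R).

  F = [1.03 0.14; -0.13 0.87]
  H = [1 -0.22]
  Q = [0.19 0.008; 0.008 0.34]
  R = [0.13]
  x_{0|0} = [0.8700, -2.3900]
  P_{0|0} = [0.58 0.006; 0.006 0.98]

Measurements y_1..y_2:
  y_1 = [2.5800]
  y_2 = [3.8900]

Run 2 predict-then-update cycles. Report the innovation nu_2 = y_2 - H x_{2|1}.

innov = [1.8237]

step 1: x^-=[0.5615, -2.1924]  P^-=[0.8263 0.0550; 0.0550 1.0902]  S=[0.9848]  K=[0.8267; -0.1877]  nu=[1.5362]  x^+=[1.8315, -2.4808]  P^+=[0.1532 0.2078; 0.2078 1.0555]
step 2: x^-=[1.5391, -2.3964]  P^-=[0.4331 0.2985; 0.2985 1.0945]  S=[0.4848]  K=[0.7580; 0.1190]  nu=[1.8237]  x^+=[2.9215, -2.1793]  P^+=[0.1546 0.2547; 0.2547 1.0876]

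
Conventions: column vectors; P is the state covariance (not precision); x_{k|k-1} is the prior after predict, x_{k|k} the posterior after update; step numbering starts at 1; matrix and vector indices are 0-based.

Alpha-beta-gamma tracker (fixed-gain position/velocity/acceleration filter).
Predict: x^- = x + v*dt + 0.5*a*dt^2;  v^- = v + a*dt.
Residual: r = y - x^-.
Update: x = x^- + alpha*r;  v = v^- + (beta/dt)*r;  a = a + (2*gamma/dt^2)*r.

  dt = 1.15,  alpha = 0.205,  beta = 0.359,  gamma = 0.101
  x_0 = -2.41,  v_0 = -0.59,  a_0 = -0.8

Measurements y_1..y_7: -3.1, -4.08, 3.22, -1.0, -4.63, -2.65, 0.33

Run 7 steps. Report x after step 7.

step 1: x_pred=-3.6175  r=0.5175  x^+=-3.5114  v^+=-1.3484  a^+=-0.7210
step 2: x_pred=-5.5389  r=1.4589  x^+=-5.2398  v^+=-1.7221  a^+=-0.4981
step 3: x_pred=-7.5496  r=10.7696  x^+=-5.3419  v^+=1.0670  a^+=1.1468
step 4: x_pred=-3.3564  r=2.3564  x^+=-2.8734  v^+=3.1215  a^+=1.5068
step 5: x_pred=1.7127  r=-6.3427  x^+=0.4124  v^+=2.8743  a^+=0.5380
step 6: x_pred=4.0736  r=-6.7236  x^+=2.6952  v^+=1.3940  a^+=-0.4890
step 7: x_pred=3.9750  r=-3.6450  x^+=3.2278  v^+=-0.3062  a^+=-1.0457

x_post = 3.2278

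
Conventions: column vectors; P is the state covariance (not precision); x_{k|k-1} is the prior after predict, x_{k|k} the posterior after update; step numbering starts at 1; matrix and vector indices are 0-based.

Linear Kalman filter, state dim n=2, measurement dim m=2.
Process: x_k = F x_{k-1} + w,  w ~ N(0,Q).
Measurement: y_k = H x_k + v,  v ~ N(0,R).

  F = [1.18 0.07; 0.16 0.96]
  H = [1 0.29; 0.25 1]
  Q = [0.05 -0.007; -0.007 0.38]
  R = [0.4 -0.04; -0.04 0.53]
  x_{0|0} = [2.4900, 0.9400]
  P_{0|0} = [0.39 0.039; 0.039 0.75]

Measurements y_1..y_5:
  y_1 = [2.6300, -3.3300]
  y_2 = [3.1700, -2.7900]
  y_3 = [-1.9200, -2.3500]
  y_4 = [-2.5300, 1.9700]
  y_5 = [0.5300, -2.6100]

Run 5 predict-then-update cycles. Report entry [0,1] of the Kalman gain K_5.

K[0,1] = -0.0334

step 1: x^-=[3.0040, 1.3008]  P^-=[0.6032 0.1616; 0.1616 1.0932]  S=[1.1888 0.6012; 0.6012 1.7417]  K=[0.5525 -0.0113; 0.0891 0.6201]  nu=[-0.7512, -5.3818]  x^+=[2.6499, -2.1034]  P^+=[0.2475 -0.0900; -0.0900 0.3476]
step 2: x^-=[2.9796, -1.5953]  P^-=[0.3815 -0.0398; -0.0398 0.6790]  S=[0.8155 0.2096; 0.2096 1.2130]  K=[0.4624 -0.0341; 0.0532 0.5424]  nu=[0.6531, -1.9396]  x^+=[3.3477, -2.6126]  P^+=[0.2123 -0.0897; -0.0897 0.3078]
step 3: x^-=[3.7674, -1.9725]  P^-=[0.3324 -0.0488; -0.0488 0.6415]  S=[0.7580 0.1768; 0.1768 1.1679]  K=[0.4281 -0.0354; 0.0574 0.5302]  nu=[-5.1154, -1.3194]  x^+=[1.6245, -2.9656]  P^+=[0.1974 -0.0852; -0.0852 0.3000]
step 4: x^-=[1.7093, -2.5871]  P^-=[0.3122 -0.0471; -0.0471 0.6353]  S=[0.7383 0.1718; 0.1718 1.1613]  K=[0.4123 -0.0343; 0.0630 0.5276]  nu=[-3.4891, 4.1297]  x^+=[0.1288, -0.6279]  P^+=[0.1902 -0.0822; -0.0822 0.2977]
step 5: x^-=[0.1081, -0.5821]  P^-=[0.3026 -0.0452; -0.0452 0.6340]  S=[0.7298 0.1711; 0.1711 1.1603]  K=[0.4046 -0.0334; 0.0665 0.5268]  nu=[0.5908, -2.0549]  x^+=[0.4156, -1.6254]  P^+=[0.1865 -0.0805; -0.0805 0.2967]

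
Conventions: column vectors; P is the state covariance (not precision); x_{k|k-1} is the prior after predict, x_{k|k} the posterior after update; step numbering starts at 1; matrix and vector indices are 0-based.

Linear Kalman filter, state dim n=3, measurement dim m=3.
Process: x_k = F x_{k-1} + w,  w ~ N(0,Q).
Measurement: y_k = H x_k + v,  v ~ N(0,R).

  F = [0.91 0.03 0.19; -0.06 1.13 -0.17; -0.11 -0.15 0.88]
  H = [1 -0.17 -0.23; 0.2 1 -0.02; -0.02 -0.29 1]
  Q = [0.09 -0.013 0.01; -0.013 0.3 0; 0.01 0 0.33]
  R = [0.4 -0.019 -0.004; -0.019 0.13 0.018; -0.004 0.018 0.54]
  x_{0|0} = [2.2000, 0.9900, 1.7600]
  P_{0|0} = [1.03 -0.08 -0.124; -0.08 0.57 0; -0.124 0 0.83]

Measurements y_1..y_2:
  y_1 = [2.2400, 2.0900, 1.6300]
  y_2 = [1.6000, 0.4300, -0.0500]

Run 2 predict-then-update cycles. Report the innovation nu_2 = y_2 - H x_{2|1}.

step 1: x^-=[2.3661, 0.6875, 1.1583]  P^-=[0.9262 -0.1382 -0.0424; -0.1382 1.0638 -0.2005; -0.0424 -0.2005 1.0194]  S=[1.4617 -0.0952 -0.1868; -0.0952 1.1844 -0.5140; -0.1868 -0.5140 1.7656]  K=[0.6782 0.1384 0.1003; -0.1390 0.8428 -0.0561; -0.0820 0.0699 0.6224]  nu=[0.2572, 0.9524, 0.7184]  x^+=[2.7444, 1.4141, 1.6509]  P^+=[0.2709 -0.0464 0.0459; -0.0464 0.1209 0.0195; 0.0459 0.0195 0.3443]
step 2: x^-=[2.8535, 1.1526, 0.9388]  P^-=[0.3405 -0.0859 0.0821; -0.0859 0.4650 -0.0465; 0.0821 -0.0465 0.5870]  S=[0.7727 -0.1051 -0.0110; -0.1051 0.5756 -0.1535; -0.0110 -0.1535 1.1890]  K=[0.4465 0.0738 0.0980; -0.0988 0.7466 -0.0556; -0.0434 0.0556 0.5105]  nu=[-0.8416, -1.2746, -0.5974]  x^+=[2.3251, 0.3174, 0.5994]  P^+=[0.1820 -0.0326 0.0466; -0.0326 0.1047 0.0136; 0.0466 0.0136 0.2817]

innov = [-0.8416, -1.2746, -0.5974]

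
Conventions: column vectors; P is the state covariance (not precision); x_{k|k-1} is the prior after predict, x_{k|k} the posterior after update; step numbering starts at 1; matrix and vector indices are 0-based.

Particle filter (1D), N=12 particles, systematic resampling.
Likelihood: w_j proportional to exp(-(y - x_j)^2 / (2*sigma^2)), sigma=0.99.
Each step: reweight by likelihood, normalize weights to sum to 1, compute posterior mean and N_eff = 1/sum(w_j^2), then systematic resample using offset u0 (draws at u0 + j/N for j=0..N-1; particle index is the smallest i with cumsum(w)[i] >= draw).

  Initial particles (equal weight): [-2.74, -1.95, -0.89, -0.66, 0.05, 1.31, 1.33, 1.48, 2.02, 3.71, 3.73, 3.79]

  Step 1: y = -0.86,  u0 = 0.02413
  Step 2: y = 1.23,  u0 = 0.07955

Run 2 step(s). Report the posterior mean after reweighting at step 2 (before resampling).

post_mean = 0.2669

step 1: w=[0.0458, 0.1516, 0.2778, 0.2723, 0.1822, 0.0252, 0.0241, 0.0170, 0.0040, 0.0000, 0.0000, 0.0000]  mean=-0.7406  Neff=4.7365  idx=[0, 1, 1, 2, 2, 2, 3, 3, 3, 4, 4, 5]
step 2: w=[0.0001, 0.0021, 0.0021, 0.0363, 0.0363, 0.0363, 0.0582, 0.0582, 0.0582, 0.1768, 0.1768, 0.3586]  mean=0.2669  Neff=4.8719  idx=[5, 6, 8, 9, 9, 10, 10, 11, 11, 11, 11, 11]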